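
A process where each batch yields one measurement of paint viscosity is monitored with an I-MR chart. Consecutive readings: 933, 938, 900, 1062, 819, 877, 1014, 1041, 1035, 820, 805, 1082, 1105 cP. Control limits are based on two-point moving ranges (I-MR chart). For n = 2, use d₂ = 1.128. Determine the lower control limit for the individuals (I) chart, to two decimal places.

X̄ = (933 + 938 + 900 + 1062 + 819 + 877 + 1014 + 1041 + 1035 + 820 + 805 + 1082 + 1105) / 13 = 956.2308
Moving ranges: 5, 38, 162, 243, 58, 137, 27, 6, 215, 15, 277, 23; M̄R̄ = 1206.0000 / 12 = 100.5000
LCL = X̄ − 3·M̄R̄/d₂ = 956.2308 − 3 × 100.5000 / 1.128 = 688.9435

688.94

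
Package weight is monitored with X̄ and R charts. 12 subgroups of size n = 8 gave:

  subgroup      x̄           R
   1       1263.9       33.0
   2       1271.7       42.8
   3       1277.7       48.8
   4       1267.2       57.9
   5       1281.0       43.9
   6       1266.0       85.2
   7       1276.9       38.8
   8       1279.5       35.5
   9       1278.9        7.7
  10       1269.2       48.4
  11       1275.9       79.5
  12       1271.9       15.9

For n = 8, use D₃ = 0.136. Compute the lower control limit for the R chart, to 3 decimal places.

R̄ = (33.0 + 42.8 + 48.8 + 57.9 + 43.9 + 85.2 + 38.8 + 35.5 + 7.7 + 48.4 + 79.5 + 15.9) / 12 = 537.4000 / 12 = 44.7833
LCL_R = D₃·R̄ = 0.136 × 44.7833 = 6.0905

6.091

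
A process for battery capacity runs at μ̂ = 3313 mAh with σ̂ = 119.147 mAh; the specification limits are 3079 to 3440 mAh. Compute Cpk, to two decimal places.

Cpu = (USL − μ̂) / (3σ̂) = (3440 − 3313) / (3 × 119.147) = 0.3553; Cpl = (μ̂ − LSL) / (3σ̂) = (3313 − 3079) / (3 × 119.147) = 0.6547; Cpk = min(Cpu, Cpl) = 0.3553

0.36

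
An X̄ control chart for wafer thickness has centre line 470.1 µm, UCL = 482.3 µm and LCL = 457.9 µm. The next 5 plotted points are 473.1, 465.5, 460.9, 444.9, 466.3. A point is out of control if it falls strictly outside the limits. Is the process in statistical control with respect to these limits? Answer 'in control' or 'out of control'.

Compare each point to [457.9, 482.3]: sample 4 = 444.9 < LCL.

out of control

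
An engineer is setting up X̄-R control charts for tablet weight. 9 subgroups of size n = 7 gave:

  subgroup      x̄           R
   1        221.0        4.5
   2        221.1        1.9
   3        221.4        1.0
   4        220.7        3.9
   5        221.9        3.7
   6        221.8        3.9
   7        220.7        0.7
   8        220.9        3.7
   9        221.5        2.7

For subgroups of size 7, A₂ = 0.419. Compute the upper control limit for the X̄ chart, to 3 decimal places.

X̄̄ = (221.0 + 221.1 + 221.4 + 220.7 + 221.9 + 221.8 + 220.7 + 220.9 + 221.5) / 9 = 1991.0000 / 9 = 221.2222
R̄ = (4.5 + 1.9 + 1.0 + 3.9 + 3.7 + 3.9 + 0.7 + 3.7 + 2.7) / 9 = 26.0000 / 9 = 2.8889
UCL = X̄̄ + A₂·R̄ = 221.2222 + 0.419 × 2.8889 = 222.4327

222.433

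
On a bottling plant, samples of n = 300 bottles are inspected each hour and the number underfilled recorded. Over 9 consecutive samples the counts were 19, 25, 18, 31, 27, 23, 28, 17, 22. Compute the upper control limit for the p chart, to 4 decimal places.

0.1242

p̄ = Σdᵢ / (k·n) = 210 / (9 × 300) = 0.07778
UCL = p̄ + 3·√(p̄(1−p̄)/n) = 0.07778 + 3 × √(0.07778×0.92222/300) = 0.07778 + 3 × 0.01546 = 0.12417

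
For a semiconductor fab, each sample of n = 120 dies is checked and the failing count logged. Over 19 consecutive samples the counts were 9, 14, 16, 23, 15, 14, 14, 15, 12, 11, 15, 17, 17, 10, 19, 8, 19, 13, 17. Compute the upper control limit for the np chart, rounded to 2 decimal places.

25.38

p̄ = Σdᵢ / (k·n) = 278 / (19 × 120) = 0.12193
UCL = np̄ + 3·√(np̄(1−p̄)) = 14.6316 + 3 × √(14.6316×0.87807) = 14.6316 + 3 × 3.5843 = 25.3846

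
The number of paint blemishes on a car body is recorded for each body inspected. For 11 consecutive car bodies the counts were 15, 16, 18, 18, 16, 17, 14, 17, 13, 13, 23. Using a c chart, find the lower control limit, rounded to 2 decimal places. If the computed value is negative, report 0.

4.23

c̄ = (15 + 16 + 18 + 18 + 16 + 17 + 14 + 17 + 13 + 13 + 23) / 11 = 180 / 11 = 16.3636
LCL = c̄ − 3√c̄ = 16.3636 − 3 × 4.0452 = 4.2280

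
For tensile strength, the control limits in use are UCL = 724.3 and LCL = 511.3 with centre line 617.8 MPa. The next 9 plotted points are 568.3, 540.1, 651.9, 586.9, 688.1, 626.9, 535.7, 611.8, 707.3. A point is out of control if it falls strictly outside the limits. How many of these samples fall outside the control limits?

0

All 9 points lie within [511.3, 724.3].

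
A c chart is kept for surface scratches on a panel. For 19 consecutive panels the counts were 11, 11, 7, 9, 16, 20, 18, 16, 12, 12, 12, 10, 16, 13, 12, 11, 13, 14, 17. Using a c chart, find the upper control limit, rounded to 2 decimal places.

c̄ = (11 + 11 + 7 + 9 + 16 + 20 + 18 + 16 + 12 + 12 + 12 + 10 + 16 + 13 + 12 + 11 + 13 + 14 + 17) / 19 = 250 / 19 = 13.1579
UCL = c̄ + 3√c̄ = 13.1579 + 3 × √13.1579 = 13.1579 + 3 × 3.6274 = 24.0400

24.04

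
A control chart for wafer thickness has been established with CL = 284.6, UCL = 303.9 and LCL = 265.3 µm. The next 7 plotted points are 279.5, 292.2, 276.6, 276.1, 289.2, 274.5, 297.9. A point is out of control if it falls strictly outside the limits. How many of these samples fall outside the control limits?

All 7 points lie within [265.3, 303.9].

0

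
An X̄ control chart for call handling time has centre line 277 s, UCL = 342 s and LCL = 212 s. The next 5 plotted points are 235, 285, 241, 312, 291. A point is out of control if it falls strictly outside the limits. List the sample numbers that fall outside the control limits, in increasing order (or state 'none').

none

All 5 points lie within [212, 342].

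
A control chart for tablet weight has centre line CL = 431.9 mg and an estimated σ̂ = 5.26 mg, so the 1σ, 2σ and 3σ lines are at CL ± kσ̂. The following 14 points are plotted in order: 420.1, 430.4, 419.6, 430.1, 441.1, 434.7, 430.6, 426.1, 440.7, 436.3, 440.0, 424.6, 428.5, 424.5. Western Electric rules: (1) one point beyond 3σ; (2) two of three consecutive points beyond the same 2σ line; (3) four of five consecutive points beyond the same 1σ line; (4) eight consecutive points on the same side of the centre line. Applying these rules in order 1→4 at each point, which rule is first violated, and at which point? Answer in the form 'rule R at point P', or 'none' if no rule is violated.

rule 2 at point 3

Zone of each point (C = within 1σ̂, B = 1σ̂–2σ̂, A = 2σ̂–3σ̂, * = beyond 3σ̂; sign = side of CL): 1:-A, 2:-C, 3:-A, 4:-C, 5:+B, 6:+C, 7:-C, 8:-B, 9:+B, 10:+C, 11:+B, 12:-B, 13:-C, 14:-B
Rule 2 (two of three consecutive points beyond the same 2σ limit) is satisfied at point 3.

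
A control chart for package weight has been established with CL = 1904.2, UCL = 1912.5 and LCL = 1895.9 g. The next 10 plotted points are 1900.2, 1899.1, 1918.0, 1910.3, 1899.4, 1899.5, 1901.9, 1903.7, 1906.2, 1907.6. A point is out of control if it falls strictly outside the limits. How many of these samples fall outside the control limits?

1

Compare each point to [1895.9, 1912.5]: sample 3 = 1918.0 > UCL.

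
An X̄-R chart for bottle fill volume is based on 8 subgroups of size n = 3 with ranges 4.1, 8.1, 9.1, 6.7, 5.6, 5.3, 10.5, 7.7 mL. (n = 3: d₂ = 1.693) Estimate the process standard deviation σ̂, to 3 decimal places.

4.216

R̄ = (4.1 + 8.1 + 9.1 + 6.7 + 5.6 + 5.3 + 10.5 + 7.7) / 8 = 7.1375
σ̂ = R̄ / d₂ = 7.1375 / 1.693 = 4.2159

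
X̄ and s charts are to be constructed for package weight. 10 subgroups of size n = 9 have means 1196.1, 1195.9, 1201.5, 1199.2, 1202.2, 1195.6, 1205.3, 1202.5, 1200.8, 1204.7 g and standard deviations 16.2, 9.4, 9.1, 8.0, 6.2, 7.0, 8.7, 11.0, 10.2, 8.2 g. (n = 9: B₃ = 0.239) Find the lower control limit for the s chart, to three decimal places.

s̄ = (16.2 + 9.4 + 9.1 + 8.0 + 6.2 + 7.0 + 8.7 + 11.0 + 10.2 + 8.2) / 10 = 9.4000
LCL_s = B₃·s̄ = 0.239 × 9.4000 = 2.2466

2.247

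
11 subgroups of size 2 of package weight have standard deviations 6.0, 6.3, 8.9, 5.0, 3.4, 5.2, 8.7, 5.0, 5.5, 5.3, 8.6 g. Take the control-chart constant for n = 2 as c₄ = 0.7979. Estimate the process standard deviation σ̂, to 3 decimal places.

7.736

s̄ = (6.0 + 6.3 + 8.9 + 5.0 + 3.4 + 5.2 + 8.7 + 5.0 + 5.5 + 5.3 + 8.6) / 11 = 6.1727
σ̂ = s̄ / c₄ = 6.1727 / 0.7979 = 7.7362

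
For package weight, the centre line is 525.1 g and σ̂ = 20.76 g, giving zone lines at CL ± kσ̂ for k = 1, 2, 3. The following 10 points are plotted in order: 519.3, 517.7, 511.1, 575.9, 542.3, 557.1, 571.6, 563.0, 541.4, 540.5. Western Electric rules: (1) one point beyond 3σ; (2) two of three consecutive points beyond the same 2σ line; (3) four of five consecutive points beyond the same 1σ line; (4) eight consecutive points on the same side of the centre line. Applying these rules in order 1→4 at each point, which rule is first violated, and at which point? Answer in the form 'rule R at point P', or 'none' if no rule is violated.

rule 3 at point 8

Zone of each point (C = within 1σ̂, B = 1σ̂–2σ̂, A = 2σ̂–3σ̂, * = beyond 3σ̂; sign = side of CL): 1:-C, 2:-C, 3:-C, 4:+A, 5:+C, 6:+B, 7:+A, 8:+B, 9:+C, 10:+C
Rule 3 (four of five consecutive points beyond the same 1σ limit) is satisfied at point 8.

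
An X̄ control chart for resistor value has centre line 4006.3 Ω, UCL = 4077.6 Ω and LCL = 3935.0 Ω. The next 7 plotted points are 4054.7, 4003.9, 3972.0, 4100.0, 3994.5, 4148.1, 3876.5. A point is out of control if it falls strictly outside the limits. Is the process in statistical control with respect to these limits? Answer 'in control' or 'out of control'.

out of control

Compare each point to [3935.0, 4077.6]: sample 4 = 4100.0 > UCL; sample 6 = 4148.1 > UCL; sample 7 = 3876.5 < LCL.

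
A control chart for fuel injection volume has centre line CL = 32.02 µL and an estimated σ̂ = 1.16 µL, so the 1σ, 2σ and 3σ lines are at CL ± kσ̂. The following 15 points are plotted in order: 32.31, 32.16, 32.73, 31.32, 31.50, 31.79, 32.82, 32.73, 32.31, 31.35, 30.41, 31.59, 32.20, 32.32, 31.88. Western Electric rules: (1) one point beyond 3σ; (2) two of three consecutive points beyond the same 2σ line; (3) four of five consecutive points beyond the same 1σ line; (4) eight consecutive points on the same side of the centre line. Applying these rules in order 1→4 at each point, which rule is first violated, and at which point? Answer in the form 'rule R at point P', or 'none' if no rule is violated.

Zone of each point (C = within 1σ̂, B = 1σ̂–2σ̂, A = 2σ̂–3σ̂, * = beyond 3σ̂; sign = side of CL): 1:+C, 2:+C, 3:+C, 4:-C, 5:-C, 6:-C, 7:+C, 8:+C, 9:+C, 10:-C, 11:-B, 12:-C, 13:+C, 14:+C, 15:-C
No rule fires across all 15 points.

none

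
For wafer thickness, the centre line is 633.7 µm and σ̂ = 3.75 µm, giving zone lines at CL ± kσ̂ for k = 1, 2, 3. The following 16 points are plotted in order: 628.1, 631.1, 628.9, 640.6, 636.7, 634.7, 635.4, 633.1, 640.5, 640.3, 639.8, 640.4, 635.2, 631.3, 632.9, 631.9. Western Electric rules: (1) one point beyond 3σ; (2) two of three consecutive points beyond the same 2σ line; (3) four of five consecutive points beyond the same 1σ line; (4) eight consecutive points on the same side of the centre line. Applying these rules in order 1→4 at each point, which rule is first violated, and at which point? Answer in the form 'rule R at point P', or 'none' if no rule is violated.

Zone of each point (C = within 1σ̂, B = 1σ̂–2σ̂, A = 2σ̂–3σ̂, * = beyond 3σ̂; sign = side of CL): 1:-B, 2:-C, 3:-B, 4:+B, 5:+C, 6:+C, 7:+C, 8:-C, 9:+B, 10:+B, 11:+B, 12:+B, 13:+C, 14:-C, 15:-C, 16:-C
Rule 3 (four of five consecutive points beyond the same 1σ limit) is satisfied at point 12.

rule 3 at point 12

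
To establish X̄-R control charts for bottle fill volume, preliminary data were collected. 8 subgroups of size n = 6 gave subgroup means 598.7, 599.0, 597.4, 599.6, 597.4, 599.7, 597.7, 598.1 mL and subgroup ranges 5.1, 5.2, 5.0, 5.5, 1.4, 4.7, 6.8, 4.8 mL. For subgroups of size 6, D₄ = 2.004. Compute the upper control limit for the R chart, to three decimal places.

9.644

R̄ = (5.1 + 5.2 + 5.0 + 5.5 + 1.4 + 4.7 + 6.8 + 4.8) / 8 = 38.5000 / 8 = 4.8125
UCL_R = D₄·R̄ = 2.004 × 4.8125 = 9.6442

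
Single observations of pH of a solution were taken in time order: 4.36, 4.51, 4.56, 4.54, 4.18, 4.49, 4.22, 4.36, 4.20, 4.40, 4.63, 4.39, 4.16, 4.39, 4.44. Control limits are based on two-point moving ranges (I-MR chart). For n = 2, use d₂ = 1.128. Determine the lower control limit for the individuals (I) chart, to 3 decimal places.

3.887

X̄ = (4.36 + 4.51 + 4.56 + 4.54 + 4.18 + 4.49 + 4.22 + 4.36 + 4.20 + 4.40 + 4.63 + 4.39 + 4.16 + 4.39 + 4.44) / 15 = 4.3887
Moving ranges: 0.15, 0.05, 0.02, 0.36, 0.31, 0.27, 0.14, 0.16, 0.20, 0.23, 0.24, 0.23, 0.23, 0.05; M̄R̄ = 2.6400 / 14 = 0.1886
LCL = X̄ − 3·M̄R̄/d₂ = 4.3887 − 3 × 0.1886 / 1.128 = 3.8871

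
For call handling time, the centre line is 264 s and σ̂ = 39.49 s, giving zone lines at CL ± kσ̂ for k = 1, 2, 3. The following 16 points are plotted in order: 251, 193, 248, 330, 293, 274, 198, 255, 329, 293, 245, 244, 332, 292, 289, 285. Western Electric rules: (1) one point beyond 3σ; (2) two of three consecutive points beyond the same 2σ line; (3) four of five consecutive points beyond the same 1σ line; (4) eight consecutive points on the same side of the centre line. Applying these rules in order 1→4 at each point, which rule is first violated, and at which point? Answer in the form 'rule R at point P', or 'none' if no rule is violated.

Zone of each point (C = within 1σ̂, B = 1σ̂–2σ̂, A = 2σ̂–3σ̂, * = beyond 3σ̂; sign = side of CL): 1:-C, 2:-B, 3:-C, 4:+B, 5:+C, 6:+C, 7:-B, 8:-C, 9:+B, 10:+C, 11:-C, 12:-C, 13:+B, 14:+C, 15:+C, 16:+C
No rule fires across all 16 points.

none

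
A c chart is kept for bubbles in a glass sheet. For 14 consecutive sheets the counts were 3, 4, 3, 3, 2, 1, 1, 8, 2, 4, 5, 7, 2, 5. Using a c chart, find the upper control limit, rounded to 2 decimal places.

c̄ = (3 + 4 + 3 + 3 + 2 + 1 + 1 + 8 + 2 + 4 + 5 + 7 + 2 + 5) / 14 = 50 / 14 = 3.5714
UCL = c̄ + 3√c̄ = 3.5714 + 3 × √3.5714 = 3.5714 + 3 × 1.8898 = 9.2409

9.24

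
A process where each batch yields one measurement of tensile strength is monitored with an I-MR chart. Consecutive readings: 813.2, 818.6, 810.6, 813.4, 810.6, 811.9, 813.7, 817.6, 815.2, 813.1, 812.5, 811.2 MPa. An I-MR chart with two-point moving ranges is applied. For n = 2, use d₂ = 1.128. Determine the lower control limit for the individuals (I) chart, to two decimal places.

X̄ = (813.2 + 818.6 + 810.6 + 813.4 + 810.6 + 811.9 + 813.7 + 817.6 + 815.2 + 813.1 + 812.5 + 811.2) / 12 = 813.4667
Moving ranges: 5.4, 8.0, 2.8, 2.8, 1.3, 1.8, 3.9, 2.4, 2.1, 0.6, 1.3; M̄R̄ = 32.4000 / 11 = 2.9455
LCL = X̄ − 3·M̄R̄/d₂ = 813.4667 − 3 × 2.9455 / 1.128 = 805.6330

805.63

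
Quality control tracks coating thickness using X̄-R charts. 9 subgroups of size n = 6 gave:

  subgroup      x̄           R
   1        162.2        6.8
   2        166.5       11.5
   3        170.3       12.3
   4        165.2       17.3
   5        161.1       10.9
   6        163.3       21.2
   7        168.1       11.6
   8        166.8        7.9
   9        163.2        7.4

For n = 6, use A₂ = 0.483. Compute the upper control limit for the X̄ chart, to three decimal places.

170.926

X̄̄ = (162.2 + 166.5 + 170.3 + 165.2 + 161.1 + 163.3 + 168.1 + 166.8 + 163.2) / 9 = 1486.7000 / 9 = 165.1889
R̄ = (6.8 + 11.5 + 12.3 + 17.3 + 10.9 + 21.2 + 11.6 + 7.9 + 7.4) / 9 = 106.9000 / 9 = 11.8778
UCL = X̄̄ + A₂·R̄ = 165.1889 + 0.483 × 11.8778 = 170.9259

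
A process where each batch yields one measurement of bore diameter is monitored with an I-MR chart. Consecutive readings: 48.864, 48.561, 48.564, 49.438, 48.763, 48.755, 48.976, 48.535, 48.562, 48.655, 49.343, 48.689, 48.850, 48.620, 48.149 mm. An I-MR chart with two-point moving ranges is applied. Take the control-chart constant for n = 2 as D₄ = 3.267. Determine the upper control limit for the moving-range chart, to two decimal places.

Moving ranges: 0.303, 0.003, 0.874, 0.675, 0.008, 0.221, 0.441, 0.027, 0.093, 0.688, 0.654, 0.161, 0.230, 0.471; M̄R̄ = 4.8490 / 14 = 0.3464
UCL_MR = D₄·M̄R̄ = 3.267 × 0.3464 = 1.1315

1.13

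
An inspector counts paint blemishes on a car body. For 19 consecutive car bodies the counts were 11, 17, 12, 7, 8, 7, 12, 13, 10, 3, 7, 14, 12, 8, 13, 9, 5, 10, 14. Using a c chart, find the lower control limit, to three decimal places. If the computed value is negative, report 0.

0.569

c̄ = (11 + 17 + 12 + 7 + 8 + 7 + 12 + 13 + 10 + 3 + 7 + 14 + 12 + 8 + 13 + 9 + 5 + 10 + 14) / 19 = 192 / 19 = 10.1053
LCL = c̄ − 3√c̄ = 10.1053 − 3 × 3.1789 = 0.5686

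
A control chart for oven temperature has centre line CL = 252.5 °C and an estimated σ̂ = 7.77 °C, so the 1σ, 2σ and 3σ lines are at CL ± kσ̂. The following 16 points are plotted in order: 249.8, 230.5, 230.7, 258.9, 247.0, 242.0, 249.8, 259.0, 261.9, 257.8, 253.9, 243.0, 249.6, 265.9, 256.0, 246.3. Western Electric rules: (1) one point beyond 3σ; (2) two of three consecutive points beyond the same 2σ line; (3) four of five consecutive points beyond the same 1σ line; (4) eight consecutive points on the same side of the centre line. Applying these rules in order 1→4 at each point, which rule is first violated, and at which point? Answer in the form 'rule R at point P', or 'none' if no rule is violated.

rule 2 at point 3

Zone of each point (C = within 1σ̂, B = 1σ̂–2σ̂, A = 2σ̂–3σ̂, * = beyond 3σ̂; sign = side of CL): 1:-C, 2:-A, 3:-A, 4:+C, 5:-C, 6:-B, 7:-C, 8:+C, 9:+B, 10:+C, 11:+C, 12:-B, 13:-C, 14:+B, 15:+C, 16:-C
Rule 2 (two of three consecutive points beyond the same 2σ limit) is satisfied at point 3.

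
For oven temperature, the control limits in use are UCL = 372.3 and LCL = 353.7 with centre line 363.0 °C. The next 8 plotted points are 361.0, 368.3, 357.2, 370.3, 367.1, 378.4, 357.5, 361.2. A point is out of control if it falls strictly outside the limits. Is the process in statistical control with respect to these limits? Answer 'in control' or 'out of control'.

out of control

Compare each point to [353.7, 372.3]: sample 6 = 378.4 > UCL.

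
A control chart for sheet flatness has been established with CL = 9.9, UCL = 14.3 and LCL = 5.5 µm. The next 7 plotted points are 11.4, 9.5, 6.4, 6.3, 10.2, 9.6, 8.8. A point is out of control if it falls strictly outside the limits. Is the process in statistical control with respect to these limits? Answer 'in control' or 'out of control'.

All 7 points lie within [5.5, 14.3].

in control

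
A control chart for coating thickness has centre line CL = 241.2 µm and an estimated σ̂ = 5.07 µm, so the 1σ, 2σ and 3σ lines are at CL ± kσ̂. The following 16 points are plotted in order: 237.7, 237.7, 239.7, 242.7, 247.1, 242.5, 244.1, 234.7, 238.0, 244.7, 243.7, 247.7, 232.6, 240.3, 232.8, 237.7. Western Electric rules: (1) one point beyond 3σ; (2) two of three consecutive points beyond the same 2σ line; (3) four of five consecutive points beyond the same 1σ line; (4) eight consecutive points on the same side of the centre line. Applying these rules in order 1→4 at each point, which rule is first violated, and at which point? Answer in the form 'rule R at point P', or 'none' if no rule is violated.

Zone of each point (C = within 1σ̂, B = 1σ̂–2σ̂, A = 2σ̂–3σ̂, * = beyond 3σ̂; sign = side of CL): 1:-C, 2:-C, 3:-C, 4:+C, 5:+B, 6:+C, 7:+C, 8:-B, 9:-C, 10:+C, 11:+C, 12:+B, 13:-B, 14:-C, 15:-B, 16:-C
No rule fires across all 16 points.

none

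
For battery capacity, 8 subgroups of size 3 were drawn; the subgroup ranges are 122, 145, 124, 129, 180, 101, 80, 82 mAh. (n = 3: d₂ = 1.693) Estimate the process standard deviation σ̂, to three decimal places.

R̄ = (122 + 145 + 124 + 129 + 180 + 101 + 80 + 82) / 8 = 120.3750
σ̂ = R̄ / d₂ = 120.3750 / 1.693 = 71.1016

71.102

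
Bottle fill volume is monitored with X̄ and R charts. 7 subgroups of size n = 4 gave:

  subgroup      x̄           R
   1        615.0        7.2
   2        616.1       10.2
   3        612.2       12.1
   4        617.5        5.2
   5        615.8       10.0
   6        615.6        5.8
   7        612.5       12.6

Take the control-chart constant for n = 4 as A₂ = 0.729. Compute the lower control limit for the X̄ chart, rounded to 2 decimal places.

X̄̄ = (615.0 + 616.1 + 612.2 + 617.5 + 615.8 + 615.6 + 612.5) / 7 = 4304.7000 / 7 = 614.9571
R̄ = (7.2 + 10.2 + 12.1 + 5.2 + 10.0 + 5.8 + 12.6) / 7 = 63.1000 / 7 = 9.0143
LCL = X̄̄ − A₂·R̄ = 614.9571 − 0.729 × 9.0143 = 608.3857

608.39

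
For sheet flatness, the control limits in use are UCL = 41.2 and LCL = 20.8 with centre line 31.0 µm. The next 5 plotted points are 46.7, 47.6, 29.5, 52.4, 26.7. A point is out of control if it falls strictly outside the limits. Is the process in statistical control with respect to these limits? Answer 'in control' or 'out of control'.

Compare each point to [20.8, 41.2]: sample 1 = 46.7 > UCL; sample 2 = 47.6 > UCL; sample 4 = 52.4 > UCL.

out of control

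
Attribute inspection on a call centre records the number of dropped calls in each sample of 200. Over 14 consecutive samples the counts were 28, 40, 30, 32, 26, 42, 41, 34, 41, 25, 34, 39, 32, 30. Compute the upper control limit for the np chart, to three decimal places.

49.767

p̄ = Σdᵢ / (k·n) = 474 / (14 × 200) = 0.16929
UCL = np̄ + 3·√(np̄(1−p̄)) = 33.8571 + 3 × √(33.8571×0.83071) = 33.8571 + 3 × 5.3034 = 49.7672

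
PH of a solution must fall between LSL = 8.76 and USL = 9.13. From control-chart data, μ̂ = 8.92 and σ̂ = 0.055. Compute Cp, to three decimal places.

Cp = (USL − LSL) / (6σ̂) = (9.13 − 8.76) / (6 × 0.055) = 0.3700 / 0.3300 = 1.1212

1.121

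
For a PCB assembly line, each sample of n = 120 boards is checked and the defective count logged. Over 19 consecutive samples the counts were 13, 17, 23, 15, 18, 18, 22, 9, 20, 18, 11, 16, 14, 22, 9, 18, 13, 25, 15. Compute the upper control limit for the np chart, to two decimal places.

p̄ = Σdᵢ / (k·n) = 316 / (19 × 120) = 0.13860
UCL = np̄ + 3·√(np̄(1−p̄)) = 16.6316 + 3 × √(16.6316×0.86140) = 16.6316 + 3 × 3.7850 = 27.9867

27.99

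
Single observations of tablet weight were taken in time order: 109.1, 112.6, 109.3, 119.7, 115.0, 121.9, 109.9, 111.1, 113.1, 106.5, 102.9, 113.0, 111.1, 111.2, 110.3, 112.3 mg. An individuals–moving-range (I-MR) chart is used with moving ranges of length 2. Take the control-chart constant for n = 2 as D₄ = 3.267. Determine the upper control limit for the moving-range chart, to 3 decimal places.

15.072

Moving ranges: 3.5, 3.3, 10.4, 4.7, 6.9, 12.0, 1.2, 2.0, 6.6, 3.6, 10.1, 1.9, 0.1, 0.9, 2.0; M̄R̄ = 69.2000 / 15 = 4.6133
UCL_MR = D₄·M̄R̄ = 3.267 × 4.6133 = 15.0718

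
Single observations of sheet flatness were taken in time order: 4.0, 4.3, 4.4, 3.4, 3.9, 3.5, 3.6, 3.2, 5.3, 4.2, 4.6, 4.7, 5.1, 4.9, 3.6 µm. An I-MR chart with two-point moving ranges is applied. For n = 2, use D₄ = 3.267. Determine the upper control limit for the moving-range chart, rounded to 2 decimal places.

1.96

Moving ranges: 0.3, 0.1, 1.0, 0.5, 0.4, 0.1, 0.4, 2.1, 1.1, 0.4, 0.1, 0.4, 0.2, 1.3; M̄R̄ = 8.4000 / 14 = 0.6000
UCL_MR = D₄·M̄R̄ = 3.267 × 0.6000 = 1.9602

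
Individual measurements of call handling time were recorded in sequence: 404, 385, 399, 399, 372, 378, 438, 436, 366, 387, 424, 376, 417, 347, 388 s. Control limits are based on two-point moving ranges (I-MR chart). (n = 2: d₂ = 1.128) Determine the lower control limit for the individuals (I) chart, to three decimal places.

X̄ = (404 + 385 + 399 + 399 + 372 + 378 + 438 + 436 + 366 + 387 + 424 + 376 + 417 + 347 + 388) / 15 = 394.4000
Moving ranges: 19, 14, 0, 27, 6, 60, 2, 70, 21, 37, 48, 41, 70, 41; M̄R̄ = 456.0000 / 14 = 32.5714
LCL = X̄ − 3·M̄R̄/d₂ = 394.4000 − 3 × 32.5714 / 1.128 = 307.7739

307.774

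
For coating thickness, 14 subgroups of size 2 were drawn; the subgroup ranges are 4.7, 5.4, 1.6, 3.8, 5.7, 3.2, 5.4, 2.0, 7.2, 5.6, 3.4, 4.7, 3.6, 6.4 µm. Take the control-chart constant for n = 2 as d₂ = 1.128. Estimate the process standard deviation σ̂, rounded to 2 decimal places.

R̄ = (4.7 + 5.4 + 1.6 + 3.8 + 5.7 + 3.2 + 5.4 + 2.0 + 7.2 + 5.6 + 3.4 + 4.7 + 3.6 + 6.4) / 14 = 4.4786
σ̂ = R̄ / d₂ = 4.4786 / 1.128 = 3.9704

3.97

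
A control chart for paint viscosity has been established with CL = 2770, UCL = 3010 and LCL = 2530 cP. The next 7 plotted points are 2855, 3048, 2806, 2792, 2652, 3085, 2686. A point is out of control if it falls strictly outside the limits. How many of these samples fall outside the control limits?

Compare each point to [2530, 3010]: sample 2 = 3048 > UCL; sample 6 = 3085 > UCL.

2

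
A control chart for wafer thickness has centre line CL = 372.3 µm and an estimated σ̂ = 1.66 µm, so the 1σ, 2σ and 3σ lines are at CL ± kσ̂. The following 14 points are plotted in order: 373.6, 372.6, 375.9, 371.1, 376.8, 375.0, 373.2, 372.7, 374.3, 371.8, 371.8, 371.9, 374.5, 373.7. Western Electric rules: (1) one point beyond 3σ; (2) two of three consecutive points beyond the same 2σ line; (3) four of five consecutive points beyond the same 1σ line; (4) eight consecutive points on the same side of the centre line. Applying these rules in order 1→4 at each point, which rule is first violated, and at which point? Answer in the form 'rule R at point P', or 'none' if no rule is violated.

Zone of each point (C = within 1σ̂, B = 1σ̂–2σ̂, A = 2σ̂–3σ̂, * = beyond 3σ̂; sign = side of CL): 1:+C, 2:+C, 3:+A, 4:-C, 5:+A, 6:+B, 7:+C, 8:+C, 9:+B, 10:-C, 11:-C, 12:-C, 13:+B, 14:+C
Rule 2 (two of three consecutive points beyond the same 2σ limit) is satisfied at point 5.

rule 2 at point 5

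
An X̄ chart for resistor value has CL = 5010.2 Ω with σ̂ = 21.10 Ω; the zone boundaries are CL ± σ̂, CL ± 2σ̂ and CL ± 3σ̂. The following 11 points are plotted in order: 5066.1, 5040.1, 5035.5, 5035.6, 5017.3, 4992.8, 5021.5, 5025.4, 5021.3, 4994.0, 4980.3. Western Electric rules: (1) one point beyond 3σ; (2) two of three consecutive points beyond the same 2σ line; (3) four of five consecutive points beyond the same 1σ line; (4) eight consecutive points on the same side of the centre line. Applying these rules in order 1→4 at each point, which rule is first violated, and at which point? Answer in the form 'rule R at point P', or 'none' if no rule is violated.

Zone of each point (C = within 1σ̂, B = 1σ̂–2σ̂, A = 2σ̂–3σ̂, * = beyond 3σ̂; sign = side of CL): 1:+A, 2:+B, 3:+B, 4:+B, 5:+C, 6:-C, 7:+C, 8:+C, 9:+C, 10:-C, 11:-B
Rule 3 (four of five consecutive points beyond the same 1σ limit) is satisfied at point 4.

rule 3 at point 4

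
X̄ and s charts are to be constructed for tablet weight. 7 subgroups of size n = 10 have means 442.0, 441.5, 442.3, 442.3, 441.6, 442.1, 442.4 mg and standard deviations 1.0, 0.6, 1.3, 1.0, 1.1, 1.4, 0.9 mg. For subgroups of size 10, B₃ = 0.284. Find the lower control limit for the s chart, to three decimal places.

0.296

s̄ = (1.0 + 0.6 + 1.3 + 1.0 + 1.1 + 1.4 + 0.9) / 7 = 1.0429
LCL_s = B₃·s̄ = 0.284 × 1.0429 = 0.2962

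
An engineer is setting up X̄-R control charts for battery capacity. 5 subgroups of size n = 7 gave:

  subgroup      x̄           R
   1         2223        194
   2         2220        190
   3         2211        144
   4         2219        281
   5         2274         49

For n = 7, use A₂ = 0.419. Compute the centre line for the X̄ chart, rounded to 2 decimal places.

X̄̄ = (2223 + 2220 + 2211 + 2219 + 2274) / 5 = 11147.0000 / 5 = 2229.4000
CL = X̄̄ = 2229.4000

2229.40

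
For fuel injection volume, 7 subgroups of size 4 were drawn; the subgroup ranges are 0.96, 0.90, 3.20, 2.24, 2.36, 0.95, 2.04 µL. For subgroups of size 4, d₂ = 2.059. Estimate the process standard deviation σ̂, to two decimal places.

0.88

R̄ = (0.96 + 0.90 + 3.20 + 2.24 + 2.36 + 0.95 + 2.04) / 7 = 1.8071
σ̂ = R̄ / d₂ = 1.8071 / 2.059 = 0.8777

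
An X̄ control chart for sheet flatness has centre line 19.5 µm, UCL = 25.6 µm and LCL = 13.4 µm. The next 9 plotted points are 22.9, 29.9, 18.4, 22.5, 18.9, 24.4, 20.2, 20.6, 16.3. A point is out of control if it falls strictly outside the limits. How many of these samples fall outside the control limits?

1

Compare each point to [13.4, 25.6]: sample 2 = 29.9 > UCL.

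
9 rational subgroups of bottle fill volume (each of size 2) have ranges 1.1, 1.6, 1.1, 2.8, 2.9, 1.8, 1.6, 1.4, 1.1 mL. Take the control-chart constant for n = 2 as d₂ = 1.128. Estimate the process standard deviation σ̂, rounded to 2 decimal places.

1.52

R̄ = (1.1 + 1.6 + 1.1 + 2.8 + 2.9 + 1.8 + 1.6 + 1.4 + 1.1) / 9 = 1.7111
σ̂ = R̄ / d₂ = 1.7111 / 1.128 = 1.5169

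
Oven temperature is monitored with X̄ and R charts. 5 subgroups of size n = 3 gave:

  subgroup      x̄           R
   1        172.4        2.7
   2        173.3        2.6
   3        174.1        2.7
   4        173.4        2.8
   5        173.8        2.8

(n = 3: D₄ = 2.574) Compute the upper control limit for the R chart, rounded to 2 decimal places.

7.00

R̄ = (2.7 + 2.6 + 2.7 + 2.8 + 2.8) / 5 = 13.6000 / 5 = 2.7200
UCL_R = D₄·R̄ = 2.574 × 2.7200 = 7.0013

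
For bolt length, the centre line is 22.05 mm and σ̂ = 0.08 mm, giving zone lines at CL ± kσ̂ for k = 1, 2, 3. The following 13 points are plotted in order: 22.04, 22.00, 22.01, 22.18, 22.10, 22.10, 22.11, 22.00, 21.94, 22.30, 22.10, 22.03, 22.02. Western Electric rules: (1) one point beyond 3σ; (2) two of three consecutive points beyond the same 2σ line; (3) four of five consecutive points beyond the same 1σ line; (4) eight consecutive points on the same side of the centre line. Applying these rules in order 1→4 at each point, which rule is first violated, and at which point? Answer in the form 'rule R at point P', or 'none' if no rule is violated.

rule 1 at point 10

Zone of each point (C = within 1σ̂, B = 1σ̂–2σ̂, A = 2σ̂–3σ̂, * = beyond 3σ̂; sign = side of CL): 1:-C, 2:-C, 3:-C, 4:+B, 5:+C, 6:+C, 7:+C, 8:-C, 9:-B, 10:+*, 11:+C, 12:-C, 13:-C
Rule 1 (one point beyond the 3σ limits) is satisfied at point 10.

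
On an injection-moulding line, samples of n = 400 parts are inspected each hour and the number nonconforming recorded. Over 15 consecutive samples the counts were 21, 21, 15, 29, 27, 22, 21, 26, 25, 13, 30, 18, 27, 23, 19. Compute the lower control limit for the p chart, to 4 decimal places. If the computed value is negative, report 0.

0.0216

p̄ = Σdᵢ / (k·n) = 337 / (15 × 400) = 0.05617
LCL = p̄ − 3·√(p̄(1−p̄)/n) = 0.05617 − 3 × 0.01151 = 0.02163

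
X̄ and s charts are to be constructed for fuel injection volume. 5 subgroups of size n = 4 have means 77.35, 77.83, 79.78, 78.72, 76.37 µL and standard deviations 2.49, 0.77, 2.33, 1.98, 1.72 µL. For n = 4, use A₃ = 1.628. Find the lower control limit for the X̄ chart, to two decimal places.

74.99

X̄̄ = (77.35 + 77.83 + 79.78 + 78.72 + 76.37) / 5 = 78.0100
s̄ = (2.49 + 0.77 + 2.33 + 1.98 + 1.72) / 5 = 1.8580
LCL = X̄̄ − A₃·s̄ = 78.0100 − 1.628 × 1.8580 = 74.9852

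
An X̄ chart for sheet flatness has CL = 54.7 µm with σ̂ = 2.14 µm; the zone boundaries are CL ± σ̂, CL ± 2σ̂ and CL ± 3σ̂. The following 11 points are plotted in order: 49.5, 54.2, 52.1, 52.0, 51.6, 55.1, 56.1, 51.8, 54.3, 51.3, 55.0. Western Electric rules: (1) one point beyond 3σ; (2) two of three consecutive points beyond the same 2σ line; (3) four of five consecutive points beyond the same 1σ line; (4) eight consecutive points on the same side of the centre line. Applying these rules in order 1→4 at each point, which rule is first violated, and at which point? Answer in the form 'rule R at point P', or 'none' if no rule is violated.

rule 3 at point 5

Zone of each point (C = within 1σ̂, B = 1σ̂–2σ̂, A = 2σ̂–3σ̂, * = beyond 3σ̂; sign = side of CL): 1:-A, 2:-C, 3:-B, 4:-B, 5:-B, 6:+C, 7:+C, 8:-B, 9:-C, 10:-B, 11:+C
Rule 3 (four of five consecutive points beyond the same 1σ limit) is satisfied at point 5.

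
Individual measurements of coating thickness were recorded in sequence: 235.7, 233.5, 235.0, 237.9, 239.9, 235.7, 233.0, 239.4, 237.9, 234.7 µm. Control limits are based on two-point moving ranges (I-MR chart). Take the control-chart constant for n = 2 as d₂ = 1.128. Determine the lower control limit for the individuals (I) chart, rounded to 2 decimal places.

X̄ = (235.7 + 233.5 + 235.0 + 237.9 + 239.9 + 235.7 + 233.0 + 239.4 + 237.9 + 234.7) / 10 = 236.2700
Moving ranges: 2.2, 1.5, 2.9, 2.0, 4.2, 2.7, 6.4, 1.5, 3.2; M̄R̄ = 26.6000 / 9 = 2.9556
LCL = X̄ − 3·M̄R̄/d₂ = 236.2700 − 3 × 2.9556 / 1.128 = 228.4095

228.41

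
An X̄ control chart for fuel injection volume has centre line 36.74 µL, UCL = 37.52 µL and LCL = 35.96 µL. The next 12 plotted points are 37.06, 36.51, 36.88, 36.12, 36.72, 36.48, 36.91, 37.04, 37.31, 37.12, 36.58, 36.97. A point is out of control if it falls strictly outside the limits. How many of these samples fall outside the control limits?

0

All 12 points lie within [35.96, 37.52].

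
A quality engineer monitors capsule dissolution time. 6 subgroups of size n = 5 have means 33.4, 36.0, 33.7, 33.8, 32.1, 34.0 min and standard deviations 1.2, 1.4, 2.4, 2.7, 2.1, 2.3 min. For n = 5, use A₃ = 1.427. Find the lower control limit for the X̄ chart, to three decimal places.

30.956

X̄̄ = (33.4 + 36.0 + 33.7 + 33.8 + 32.1 + 34.0) / 6 = 33.8333
s̄ = (1.2 + 1.4 + 2.4 + 2.7 + 2.1 + 2.3) / 6 = 2.0167
LCL = X̄̄ − A₃·s̄ = 33.8333 − 1.427 × 2.0167 = 30.9556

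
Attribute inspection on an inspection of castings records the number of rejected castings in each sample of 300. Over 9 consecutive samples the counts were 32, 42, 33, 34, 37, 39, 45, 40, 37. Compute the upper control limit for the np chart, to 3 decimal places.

p̄ = Σdᵢ / (k·n) = 339 / (9 × 300) = 0.12556
UCL = np̄ + 3·√(np̄(1−p̄)) = 37.6667 + 3 × √(37.6667×0.87444) = 37.6667 + 3 × 5.7391 = 54.8840

54.884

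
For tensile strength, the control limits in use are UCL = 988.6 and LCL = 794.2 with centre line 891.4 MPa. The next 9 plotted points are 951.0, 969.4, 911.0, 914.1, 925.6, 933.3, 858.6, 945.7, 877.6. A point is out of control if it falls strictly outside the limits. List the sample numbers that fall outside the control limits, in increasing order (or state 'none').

All 9 points lie within [794.2, 988.6].

none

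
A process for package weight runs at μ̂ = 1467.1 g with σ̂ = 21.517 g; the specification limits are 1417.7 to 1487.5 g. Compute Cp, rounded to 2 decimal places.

Cp = (USL − LSL) / (6σ̂) = (1487.5 − 1417.7) / (6 × 21.517) = 69.8000 / 129.1020 = 0.5407

0.54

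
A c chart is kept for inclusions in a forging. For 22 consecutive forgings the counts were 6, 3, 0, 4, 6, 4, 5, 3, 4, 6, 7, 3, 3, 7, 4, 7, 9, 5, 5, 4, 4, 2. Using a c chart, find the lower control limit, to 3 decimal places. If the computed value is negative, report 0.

0.000

c̄ = (6 + 3 + 0 + 4 + 6 + 4 + 5 + 3 + 4 + 6 + 7 + 3 + 3 + 7 + 4 + 7 + 9 + 5 + 5 + 4 + 4 + 2) / 22 = 101 / 22 = 4.5909
LCL = c̄ − 3√c̄ = 4.5909 − 3 × 2.1426 = -1.8370 → 0 (cannot be negative)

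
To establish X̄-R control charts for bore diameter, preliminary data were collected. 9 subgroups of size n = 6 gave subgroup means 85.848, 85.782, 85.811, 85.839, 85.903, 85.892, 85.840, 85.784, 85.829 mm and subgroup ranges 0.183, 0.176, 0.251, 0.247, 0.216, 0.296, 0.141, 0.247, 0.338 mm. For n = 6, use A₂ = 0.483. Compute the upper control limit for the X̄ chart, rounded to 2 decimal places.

85.95

X̄̄ = (85.848 + 85.782 + 85.811 + 85.839 + 85.903 + 85.892 + 85.840 + 85.784 + 85.829) / 9 = 772.5280 / 9 = 85.8364
R̄ = (0.183 + 0.176 + 0.251 + 0.247 + 0.216 + 0.296 + 0.141 + 0.247 + 0.338) / 9 = 2.0950 / 9 = 0.2328
UCL = X̄̄ + A₂·R̄ = 85.8364 + 0.483 × 0.2328 = 85.9489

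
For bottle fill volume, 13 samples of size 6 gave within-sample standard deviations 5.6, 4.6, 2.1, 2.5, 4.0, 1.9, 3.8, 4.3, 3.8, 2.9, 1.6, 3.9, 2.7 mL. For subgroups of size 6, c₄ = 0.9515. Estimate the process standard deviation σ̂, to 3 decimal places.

s̄ = (5.6 + 4.6 + 2.1 + 2.5 + 4.0 + 1.9 + 3.8 + 4.3 + 3.8 + 2.9 + 1.6 + 3.9 + 2.7) / 13 = 3.3615
σ̂ = s̄ / c₄ = 3.3615 / 0.9515 = 3.5329

3.533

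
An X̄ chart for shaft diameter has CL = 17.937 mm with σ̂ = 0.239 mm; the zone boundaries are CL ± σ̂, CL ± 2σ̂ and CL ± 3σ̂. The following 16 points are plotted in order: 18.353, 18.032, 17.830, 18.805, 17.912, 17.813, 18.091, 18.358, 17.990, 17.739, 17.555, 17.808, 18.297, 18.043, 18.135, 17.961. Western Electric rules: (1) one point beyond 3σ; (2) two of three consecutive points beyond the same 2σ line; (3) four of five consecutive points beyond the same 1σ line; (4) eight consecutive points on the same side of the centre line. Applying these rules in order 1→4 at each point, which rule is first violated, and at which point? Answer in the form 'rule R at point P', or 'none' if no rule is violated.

Zone of each point (C = within 1σ̂, B = 1σ̂–2σ̂, A = 2σ̂–3σ̂, * = beyond 3σ̂; sign = side of CL): 1:+B, 2:+C, 3:-C, 4:+*, 5:-C, 6:-C, 7:+C, 8:+B, 9:+C, 10:-C, 11:-B, 12:-C, 13:+B, 14:+C, 15:+C, 16:+C
Rule 1 (one point beyond the 3σ limits) is satisfied at point 4.

rule 1 at point 4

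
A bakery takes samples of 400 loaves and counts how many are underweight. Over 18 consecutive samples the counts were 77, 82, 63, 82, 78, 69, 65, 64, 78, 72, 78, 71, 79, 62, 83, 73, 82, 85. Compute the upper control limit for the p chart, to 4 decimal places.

0.2450

p̄ = Σdᵢ / (k·n) = 1343 / (18 × 400) = 0.18653
UCL = p̄ + 3·√(p̄(1−p̄)/n) = 0.18653 + 3 × √(0.18653×0.81347/400) = 0.18653 + 3 × 0.01948 = 0.24496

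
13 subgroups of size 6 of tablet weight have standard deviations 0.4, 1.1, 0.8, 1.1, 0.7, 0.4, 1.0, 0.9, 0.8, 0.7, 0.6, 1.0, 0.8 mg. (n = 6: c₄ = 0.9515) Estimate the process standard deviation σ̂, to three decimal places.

0.833

s̄ = (0.4 + 1.1 + 0.8 + 1.1 + 0.7 + 0.4 + 1.0 + 0.9 + 0.8 + 0.7 + 0.6 + 1.0 + 0.8) / 13 = 0.7923
σ̂ = s̄ / c₄ = 0.7923 / 0.9515 = 0.8327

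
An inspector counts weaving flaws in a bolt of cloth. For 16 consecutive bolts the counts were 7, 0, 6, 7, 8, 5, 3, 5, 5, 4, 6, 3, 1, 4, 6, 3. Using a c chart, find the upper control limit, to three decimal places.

c̄ = (7 + 0 + 6 + 7 + 8 + 5 + 3 + 5 + 5 + 4 + 6 + 3 + 1 + 4 + 6 + 3) / 16 = 73 / 16 = 4.5625
UCL = c̄ + 3√c̄ = 4.5625 + 3 × √4.5625 = 4.5625 + 3 × 2.1360 = 10.9705

10.971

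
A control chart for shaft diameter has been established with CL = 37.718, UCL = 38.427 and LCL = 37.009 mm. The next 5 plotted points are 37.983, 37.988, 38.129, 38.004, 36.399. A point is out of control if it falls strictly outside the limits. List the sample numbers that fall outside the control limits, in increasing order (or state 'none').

Compare each point to [37.009, 38.427]: sample 5 = 36.399 < LCL.

5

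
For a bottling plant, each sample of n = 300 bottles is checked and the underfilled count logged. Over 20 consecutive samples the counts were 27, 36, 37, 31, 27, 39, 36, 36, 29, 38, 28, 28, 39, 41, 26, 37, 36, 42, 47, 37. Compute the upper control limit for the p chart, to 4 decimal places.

p̄ = Σdᵢ / (k·n) = 697 / (20 × 300) = 0.11617
UCL = p̄ + 3·√(p̄(1−p̄)/n) = 0.11617 + 3 × √(0.11617×0.88383/300) = 0.11617 + 3 × 0.01850 = 0.17167

0.1717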